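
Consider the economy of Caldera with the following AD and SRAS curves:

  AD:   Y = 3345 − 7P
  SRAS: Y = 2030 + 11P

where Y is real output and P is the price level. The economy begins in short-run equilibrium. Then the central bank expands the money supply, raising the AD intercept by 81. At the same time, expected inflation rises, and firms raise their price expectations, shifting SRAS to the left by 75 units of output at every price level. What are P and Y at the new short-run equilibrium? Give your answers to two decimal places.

After both shocks: AD is Y = 3426 − 7P and SRAS is Y = 1955 + 11P.
Setting them equal: 1471 = 18P, so P = 81.72.
Substituting into AD, Y = 2853.94.

P = 81.72, Y = 2853.94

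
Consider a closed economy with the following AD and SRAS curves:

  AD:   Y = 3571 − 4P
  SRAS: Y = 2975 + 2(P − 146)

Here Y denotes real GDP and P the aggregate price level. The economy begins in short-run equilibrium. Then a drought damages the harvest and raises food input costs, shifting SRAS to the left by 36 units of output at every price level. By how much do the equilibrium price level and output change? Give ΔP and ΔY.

ΔP = +6, ΔY = -24

This is a negative supply shock: SRAS shifts left.
New SRAS: Y = 2647 + 2P.
Set AD = SRAS: 3571 − 4P = 2647 + 2P, so 924 = 6P and P = 154.
Y = 3571 − 4·154 = 2955.
Initially P = 148, Y = 2979, so ΔP = +6 and ΔY = -24.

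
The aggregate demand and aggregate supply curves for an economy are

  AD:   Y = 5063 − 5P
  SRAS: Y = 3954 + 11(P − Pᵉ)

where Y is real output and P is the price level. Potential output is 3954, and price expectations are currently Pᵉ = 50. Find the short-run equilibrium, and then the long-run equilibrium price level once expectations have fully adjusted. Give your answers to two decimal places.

Short run: with Pᵉ = 50, SRAS is Y = 3404 + 11P. Setting AD = SRAS gives 1659 = 16P, so P = 103.69 and Y = 5063 − 5P = 4544.56.
Output 4544.56 is above potential 3954, so over time expected prices rise and SRAS shifts left until Y returns to 3954.
Long run: Y = 3954 on the AD curve gives 3954 = 5063 − 5P, so P = 221.80.

Short run: P = 103.69, Y = 4544.56. Long run: P = 221.80.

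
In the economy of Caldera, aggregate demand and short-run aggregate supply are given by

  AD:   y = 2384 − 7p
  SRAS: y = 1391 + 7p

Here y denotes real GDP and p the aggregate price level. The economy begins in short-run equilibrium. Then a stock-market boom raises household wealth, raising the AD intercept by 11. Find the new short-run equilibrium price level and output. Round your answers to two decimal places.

p = 71.71, y = 1893.00

This is a positive demand shock: AD shifts right.
New AD: y = 2395 − 7p.
Set AD = SRAS: 2395 − 7p = 1391 + 7p, so 1004 = 14p and p = 71.71.
Substituting into AD, y = 1893.00.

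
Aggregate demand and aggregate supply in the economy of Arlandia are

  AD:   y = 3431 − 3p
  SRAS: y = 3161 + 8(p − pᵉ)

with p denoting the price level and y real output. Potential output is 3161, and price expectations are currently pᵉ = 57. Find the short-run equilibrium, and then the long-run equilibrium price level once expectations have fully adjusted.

Short run: p = 66, y = 3233. Long run: p = 90.

Short run: with pᵉ = 57, SRAS is y = 2705 + 8p. Setting AD = SRAS gives 726 = 11p, so p = 66 and y = 3431 − 3·66 = 3233.
Output 3233 is above potential 3161, so over time expected prices rise and SRAS shifts left until y returns to 3161.
Long run: y = 3161 on the AD curve gives 3161 = 3431 − 3p, so p = 90.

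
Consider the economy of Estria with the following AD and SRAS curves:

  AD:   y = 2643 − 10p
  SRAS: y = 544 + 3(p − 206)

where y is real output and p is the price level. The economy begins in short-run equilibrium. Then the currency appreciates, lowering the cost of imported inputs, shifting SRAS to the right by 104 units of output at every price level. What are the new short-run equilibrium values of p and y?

p = 201, y = 633

This is a positive supply shock: SRAS shifts right.
New SRAS: y = 30 + 3p.
Set AD = SRAS: 2643 − 10p = 30 + 3p, so 2613 = 13p and p = 201.
y = 2643 − 10·201 = 633.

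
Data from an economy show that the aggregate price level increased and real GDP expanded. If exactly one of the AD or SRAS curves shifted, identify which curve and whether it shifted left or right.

P rose and Y rose. An AD shift moves P and Y in the same direction; an SRAS shift moves them in opposite directions.
Here P and Y moved in the same direction, so the AD curve shifted.
Since Y rose, AD shifted right.

AD shifted right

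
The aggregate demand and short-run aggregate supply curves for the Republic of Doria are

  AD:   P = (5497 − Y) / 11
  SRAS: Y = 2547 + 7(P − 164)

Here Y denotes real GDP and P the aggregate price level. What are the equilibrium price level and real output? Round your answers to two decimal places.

Write SRAS as Y = 2547 + 7P − 1148 = 1399 + 7P.
Rearrange AD to Y = 5497 − 11P.
Set AD = SRAS: 5497 − 11P = 1399 + 7P, so 4098 = 18P and P = 227.67.
Substituting into AD, Y = 5497 − 11P = 2992.67.

P = 227.67, Y = 2992.67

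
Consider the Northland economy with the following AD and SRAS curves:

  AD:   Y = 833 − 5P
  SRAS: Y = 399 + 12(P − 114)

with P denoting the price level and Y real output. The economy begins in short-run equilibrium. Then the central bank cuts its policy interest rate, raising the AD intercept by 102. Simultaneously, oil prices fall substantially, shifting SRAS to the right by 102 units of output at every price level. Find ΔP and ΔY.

ΔP = +0, ΔY = +102

After both shocks: AD is Y = 935 − 5P and SRAS is Y = 12P − 867.
Setting them equal: 1802 = 17P, so P = 106.
Y = 935 − 5·106 = 405.
Initially P = 106, Y = 303, so ΔP = +0 and ΔY = +102.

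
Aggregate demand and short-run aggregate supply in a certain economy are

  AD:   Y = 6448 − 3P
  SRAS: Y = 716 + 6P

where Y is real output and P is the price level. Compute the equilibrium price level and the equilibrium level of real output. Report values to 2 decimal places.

P = 636.89, Y = 4537.33

Set AD = SRAS: 6448 − 3P = 716 + 6P, so 5732 = 9P and P = 636.89.
Substituting into AD, Y = 6448 − 3P = 4537.33.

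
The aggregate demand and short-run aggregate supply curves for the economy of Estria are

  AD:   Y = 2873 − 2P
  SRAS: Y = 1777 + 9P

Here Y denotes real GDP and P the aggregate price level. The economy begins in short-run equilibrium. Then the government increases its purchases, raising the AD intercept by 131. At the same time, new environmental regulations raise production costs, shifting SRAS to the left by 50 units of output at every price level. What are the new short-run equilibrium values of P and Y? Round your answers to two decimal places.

After both shocks: AD is Y = 3004 − 2P and SRAS is Y = 1727 + 9P.
Setting them equal: 1277 = 11P, so P = 116.09.
Substituting into AD, Y = 2771.82.

P = 116.09, Y = 2771.82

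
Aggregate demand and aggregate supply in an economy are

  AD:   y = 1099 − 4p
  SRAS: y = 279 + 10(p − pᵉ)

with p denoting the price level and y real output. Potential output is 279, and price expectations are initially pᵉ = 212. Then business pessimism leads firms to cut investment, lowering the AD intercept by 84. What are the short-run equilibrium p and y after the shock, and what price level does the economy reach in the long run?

AD shifts left: new AD is y = 1015 − 4p. With pᵉ = 212, SRAS is y = 10p − 1841.
Short run: 1015 − 4p = 10p − 1841 gives 2856 = 14p, so p = 204 and y = 1015 − 4·204 = 199.
y = 199 is below potential 279; expectations adjust and SRAS shifts right until y = 279.
Long run: on the new AD curve, 279 = 1015 − 4p gives p = 184.

Short run: p = 204, y = 199. Long run: p = 184.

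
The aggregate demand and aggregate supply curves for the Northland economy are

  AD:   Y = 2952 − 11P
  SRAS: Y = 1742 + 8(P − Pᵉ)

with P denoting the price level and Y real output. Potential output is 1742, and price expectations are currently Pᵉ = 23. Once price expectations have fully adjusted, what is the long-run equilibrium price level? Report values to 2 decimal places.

Short run: with Pᵉ = 23, SRAS is Y = 1558 + 8P. Setting AD = SRAS gives 1394 = 19P, so P = 73.37 and Y = 2952 − 11P = 2144.95.
Output 2144.95 is above potential 1742, so over time expected prices rise and SRAS shifts left until Y returns to 1742.
Long run: Y = 1742 on the AD curve gives 1742 = 2952 − 11P, so P = 110.00.

Long-run P = 110.00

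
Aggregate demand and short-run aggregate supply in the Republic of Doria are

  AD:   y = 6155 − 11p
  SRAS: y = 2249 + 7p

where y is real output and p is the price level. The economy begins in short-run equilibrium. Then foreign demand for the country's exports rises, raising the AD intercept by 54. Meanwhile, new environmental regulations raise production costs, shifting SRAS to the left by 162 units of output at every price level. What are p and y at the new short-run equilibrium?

p = 229, y = 3690

After both shocks: AD is y = 6209 − 11p and SRAS is y = 2087 + 7p.
Setting them equal: 4122 = 18p, so p = 229.
y = 6209 − 11·229 = 3690.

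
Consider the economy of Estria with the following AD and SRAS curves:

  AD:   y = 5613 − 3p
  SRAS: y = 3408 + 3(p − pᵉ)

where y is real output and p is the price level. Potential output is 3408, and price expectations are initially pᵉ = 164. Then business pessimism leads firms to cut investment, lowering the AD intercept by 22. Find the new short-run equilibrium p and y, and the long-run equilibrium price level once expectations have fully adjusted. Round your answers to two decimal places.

Short run: p = 445.83, y = 4253.50. Long run: p = 727.67.

AD shifts left: new AD is y = 5591 − 3p. With pᵉ = 164, SRAS is y = 2916 + 3p.
Short run: 5591 − 3p = 2916 + 3p gives 2675 = 6p, so p = 445.83 and y = 5591 − 3p = 4253.50.
y = 4253.50 is above potential 3408; expectations adjust and SRAS shifts left until y = 3408.
Long run: on the new AD curve, 3408 = 5591 − 3p gives p = 727.67.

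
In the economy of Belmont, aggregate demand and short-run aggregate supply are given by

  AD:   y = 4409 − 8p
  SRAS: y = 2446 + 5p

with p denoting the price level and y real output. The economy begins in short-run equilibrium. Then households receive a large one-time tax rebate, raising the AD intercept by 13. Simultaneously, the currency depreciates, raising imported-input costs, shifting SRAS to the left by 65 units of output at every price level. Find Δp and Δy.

Δp = +6, Δy = -35

After both shocks: AD is y = 4422 − 8p and SRAS is y = 2381 + 5p.
Setting them equal: 2041 = 13p, so p = 157.
y = 4422 − 8·157 = 3166.
Initially p = 151, y = 3201, so Δp = +6 and Δy = -35.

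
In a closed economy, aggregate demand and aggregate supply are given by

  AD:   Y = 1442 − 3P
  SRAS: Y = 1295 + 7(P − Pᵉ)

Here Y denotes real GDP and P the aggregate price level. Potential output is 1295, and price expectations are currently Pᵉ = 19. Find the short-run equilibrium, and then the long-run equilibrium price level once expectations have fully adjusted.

Short run: P = 28, Y = 1358. Long run: P = 49.

Short run: with Pᵉ = 19, SRAS is Y = 1162 + 7P. Setting AD = SRAS gives 280 = 10P, so P = 28 and Y = 1442 − 3·28 = 1358.
Output 1358 is above potential 1295, so over time expected prices rise and SRAS shifts left until Y returns to 1295.
Long run: Y = 1295 on the AD curve gives 1295 = 1442 − 3P, so P = 49.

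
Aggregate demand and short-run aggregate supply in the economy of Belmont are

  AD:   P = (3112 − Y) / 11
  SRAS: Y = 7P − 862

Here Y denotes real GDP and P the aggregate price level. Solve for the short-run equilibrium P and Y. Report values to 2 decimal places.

P = 220.78, Y = 683.44

Rearrange AD to Y = 3112 − 11P.
Set AD = SRAS: 3112 − 11P = 7P − 862, so 3974 = 18P and P = 220.78.
Substituting into AD, Y = 3112 − 11P = 683.44.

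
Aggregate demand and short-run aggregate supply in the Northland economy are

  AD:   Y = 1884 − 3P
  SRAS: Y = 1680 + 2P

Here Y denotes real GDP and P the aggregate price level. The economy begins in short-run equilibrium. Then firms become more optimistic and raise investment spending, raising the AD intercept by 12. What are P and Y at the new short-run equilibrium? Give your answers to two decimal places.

This is a positive demand shock: AD shifts right.
New AD: Y = 1896 − 3P.
Set AD = SRAS: 1896 − 3P = 1680 + 2P, so 216 = 5P and P = 43.20.
Substituting into AD, Y = 1766.40.

P = 43.20, Y = 1766.40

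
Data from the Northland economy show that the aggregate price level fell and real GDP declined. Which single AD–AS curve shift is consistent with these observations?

AD shifted left

P fell and Y fell. An AD shift moves P and Y in the same direction; an SRAS shift moves them in opposite directions.
Here P and Y moved in the same direction, so the AD curve shifted.
Since Y fell, AD shifted left.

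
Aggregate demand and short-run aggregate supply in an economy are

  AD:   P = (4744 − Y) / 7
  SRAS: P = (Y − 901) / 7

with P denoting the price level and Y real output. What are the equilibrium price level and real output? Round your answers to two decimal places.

P = 274.50, Y = 2822.50

Rearrange AD to Y = 4744 − 7P.
Rearrange SRAS to Y = 901 + 7P.
Set AD = SRAS: 4744 − 7P = 901 + 7P, so 3843 = 14P and P = 274.50.
Substituting into AD, Y = 4744 − 7P = 2822.50.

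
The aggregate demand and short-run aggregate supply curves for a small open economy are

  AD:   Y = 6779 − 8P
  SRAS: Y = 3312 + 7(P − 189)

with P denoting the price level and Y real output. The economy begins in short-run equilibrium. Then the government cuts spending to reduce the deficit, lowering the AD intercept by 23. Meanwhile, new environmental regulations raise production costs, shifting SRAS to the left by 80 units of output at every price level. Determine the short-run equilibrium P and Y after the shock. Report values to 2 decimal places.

P = 323.13, Y = 4170.93

After both shocks: AD is Y = 6756 − 8P and SRAS is Y = 1909 + 7P.
Setting them equal: 4847 = 15P, so P = 323.13.
Substituting into AD, Y = 4170.93.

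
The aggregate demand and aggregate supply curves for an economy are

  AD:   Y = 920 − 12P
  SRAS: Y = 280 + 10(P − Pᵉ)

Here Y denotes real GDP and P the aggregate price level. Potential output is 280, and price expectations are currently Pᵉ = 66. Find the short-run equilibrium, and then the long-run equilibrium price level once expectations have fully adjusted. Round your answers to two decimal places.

Short run: P = 59.09, Y = 210.91. Long run: P = 53.33.

Short run: with Pᵉ = 66, SRAS is Y = 10P − 380. Setting AD = SRAS gives 1300 = 22P, so P = 59.09 and Y = 920 − 12P = 210.91.
Output 210.91 is below potential 280, so over time expected prices fall and SRAS shifts right until Y returns to 280.
Long run: Y = 280 on the AD curve gives 280 = 920 − 12P, so P = 53.33.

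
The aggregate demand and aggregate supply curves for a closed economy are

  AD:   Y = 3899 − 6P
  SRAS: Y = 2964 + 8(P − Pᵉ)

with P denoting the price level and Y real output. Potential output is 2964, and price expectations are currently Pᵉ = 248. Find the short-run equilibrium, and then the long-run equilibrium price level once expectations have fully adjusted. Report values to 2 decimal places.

Short run: P = 208.50, Y = 2648.00. Long run: P = 155.83.

Short run: with Pᵉ = 248, SRAS is Y = 980 + 8P. Setting AD = SRAS gives 2919 = 14P, so P = 208.50 and Y = 3899 − 6P = 2648.00.
Output 2648.00 is below potential 2964, so over time expected prices fall and SRAS shifts right until Y returns to 2964.
Long run: Y = 2964 on the AD curve gives 2964 = 3899 − 6P, so P = 155.83.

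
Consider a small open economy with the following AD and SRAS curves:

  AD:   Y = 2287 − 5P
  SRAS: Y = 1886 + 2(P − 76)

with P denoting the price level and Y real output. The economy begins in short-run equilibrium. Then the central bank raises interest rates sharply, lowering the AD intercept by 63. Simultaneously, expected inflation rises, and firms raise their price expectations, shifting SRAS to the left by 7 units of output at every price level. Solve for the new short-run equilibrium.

P = 71, Y = 1869

After both shocks: AD is Y = 2224 − 5P and SRAS is Y = 1727 + 2P.
Setting them equal: 497 = 7P, so P = 71.
Y = 2224 − 5·71 = 1869.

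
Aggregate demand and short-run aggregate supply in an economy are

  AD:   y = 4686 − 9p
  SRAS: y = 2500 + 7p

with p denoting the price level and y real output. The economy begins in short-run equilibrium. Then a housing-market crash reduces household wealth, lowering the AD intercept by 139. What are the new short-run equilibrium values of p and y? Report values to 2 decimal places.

This is a negative demand shock: AD shifts left.
New AD: y = 4547 − 9p.
Set AD = SRAS: 4547 − 9p = 2500 + 7p, so 2047 = 16p and p = 127.94.
Substituting into AD, y = 3395.56.

p = 127.94, y = 3395.56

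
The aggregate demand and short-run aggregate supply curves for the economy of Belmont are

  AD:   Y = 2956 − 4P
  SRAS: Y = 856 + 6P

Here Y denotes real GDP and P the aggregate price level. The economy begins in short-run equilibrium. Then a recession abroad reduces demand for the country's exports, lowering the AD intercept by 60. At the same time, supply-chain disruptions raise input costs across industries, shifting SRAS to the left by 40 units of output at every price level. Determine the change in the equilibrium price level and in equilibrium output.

After both shocks: AD is Y = 2896 − 4P and SRAS is Y = 816 + 6P.
Setting them equal: 2080 = 10P, so P = 208.
Y = 2896 − 4·208 = 2064.
Initially P = 210, Y = 2116, so ΔP = -2 and ΔY = -52.

ΔP = -2, ΔY = -52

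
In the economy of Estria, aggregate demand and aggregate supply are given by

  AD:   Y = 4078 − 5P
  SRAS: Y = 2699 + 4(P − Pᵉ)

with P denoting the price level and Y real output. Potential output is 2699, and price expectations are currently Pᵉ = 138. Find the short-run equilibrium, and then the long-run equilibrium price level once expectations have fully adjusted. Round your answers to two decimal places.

Short run: with Pᵉ = 138, SRAS is Y = 2147 + 4P. Setting AD = SRAS gives 1931 = 9P, so P = 214.56 and Y = 4078 − 5P = 3005.22.
Output 3005.22 is above potential 2699, so over time expected prices rise and SRAS shifts left until Y returns to 2699.
Long run: Y = 2699 on the AD curve gives 2699 = 4078 − 5P, so P = 275.80.

Short run: P = 214.56, Y = 3005.22. Long run: P = 275.80.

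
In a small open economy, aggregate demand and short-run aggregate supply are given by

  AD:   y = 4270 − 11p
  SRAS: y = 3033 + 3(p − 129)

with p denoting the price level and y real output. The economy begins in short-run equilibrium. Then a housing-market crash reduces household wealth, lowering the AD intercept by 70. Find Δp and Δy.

This is a negative demand shock: AD shifts left.
New AD: y = 4200 − 11p.
SRAS can be written y = 2646 + 3p.
Set AD = SRAS: 4200 − 11p = 2646 + 3p, so 1554 = 14p and p = 111.
y = 4200 − 11·111 = 2979.
Initially p = 116, y = 2994, so Δp = -5 and Δy = -15.

Δp = -5, Δy = -15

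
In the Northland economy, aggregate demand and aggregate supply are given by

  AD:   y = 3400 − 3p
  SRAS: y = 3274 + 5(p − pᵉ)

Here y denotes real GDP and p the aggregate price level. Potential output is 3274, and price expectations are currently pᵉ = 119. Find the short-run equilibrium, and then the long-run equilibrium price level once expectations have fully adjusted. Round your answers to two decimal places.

Short run: p = 90.13, y = 3129.63. Long run: p = 42.00.

Short run: with pᵉ = 119, SRAS is y = 2679 + 5p. Setting AD = SRAS gives 721 = 8p, so p = 90.13 and y = 3400 − 3p = 3129.63.
Output 3129.63 is below potential 3274, so over time expected prices fall and SRAS shifts right until y returns to 3274.
Long run: y = 3274 on the AD curve gives 3274 = 3400 − 3p, so p = 42.00.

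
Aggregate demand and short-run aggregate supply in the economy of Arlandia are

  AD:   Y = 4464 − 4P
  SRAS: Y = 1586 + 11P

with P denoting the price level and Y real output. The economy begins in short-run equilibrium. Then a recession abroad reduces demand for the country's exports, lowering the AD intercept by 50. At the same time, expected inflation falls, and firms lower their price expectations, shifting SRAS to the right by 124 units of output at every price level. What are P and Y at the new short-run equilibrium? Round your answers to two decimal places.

P = 180.27, Y = 3692.93

After both shocks: AD is Y = 4414 − 4P and SRAS is Y = 1710 + 11P.
Setting them equal: 2704 = 15P, so P = 180.27.
Substituting into AD, Y = 3692.93.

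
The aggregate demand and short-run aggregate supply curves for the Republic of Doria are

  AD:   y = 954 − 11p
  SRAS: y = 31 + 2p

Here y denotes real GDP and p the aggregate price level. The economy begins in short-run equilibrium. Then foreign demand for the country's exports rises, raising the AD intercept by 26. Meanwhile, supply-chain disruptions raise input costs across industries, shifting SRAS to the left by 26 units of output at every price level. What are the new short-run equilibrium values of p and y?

After both shocks: AD is y = 980 − 11p and SRAS is y = 5 + 2p.
Setting them equal: 975 = 13p, so p = 75.
y = 980 − 11·75 = 155.

p = 75, y = 155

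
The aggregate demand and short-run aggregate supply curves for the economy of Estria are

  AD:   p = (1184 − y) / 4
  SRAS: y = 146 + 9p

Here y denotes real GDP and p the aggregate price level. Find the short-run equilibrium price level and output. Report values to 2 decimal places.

p = 79.85, y = 864.62

Rearrange AD to y = 1184 − 4p.
Set AD = SRAS: 1184 − 4p = 146 + 9p, so 1038 = 13p and p = 79.85.
Substituting into AD, y = 1184 − 4p = 864.62.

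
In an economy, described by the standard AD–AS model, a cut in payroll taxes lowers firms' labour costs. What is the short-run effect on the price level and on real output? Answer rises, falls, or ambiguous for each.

This is a favourable supply shock: SRAS shifts right.
Moving along the downward-sloping AD curve, P falls and Y rises.

Price level: falls; output: rises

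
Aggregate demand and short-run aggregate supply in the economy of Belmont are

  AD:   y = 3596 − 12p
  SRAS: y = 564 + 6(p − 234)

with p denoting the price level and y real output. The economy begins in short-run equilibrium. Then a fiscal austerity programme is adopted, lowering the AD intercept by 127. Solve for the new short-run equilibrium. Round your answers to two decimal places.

p = 239.39, y = 596.33

This is a negative demand shock: AD shifts left.
New AD: y = 3469 − 12p.
SRAS can be written y = 6p − 840.
Set AD = SRAS: 3469 − 12p = 6p − 840, so 4309 = 18p and p = 239.39.
Substituting into AD, y = 596.33.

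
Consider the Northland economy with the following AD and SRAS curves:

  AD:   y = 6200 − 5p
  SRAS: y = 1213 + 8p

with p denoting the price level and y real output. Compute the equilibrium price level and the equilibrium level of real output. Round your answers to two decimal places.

Set AD = SRAS: 6200 − 5p = 1213 + 8p, so 4987 = 13p and p = 383.62.
Substituting into AD, y = 6200 − 5p = 4281.92.

p = 383.62, y = 4281.92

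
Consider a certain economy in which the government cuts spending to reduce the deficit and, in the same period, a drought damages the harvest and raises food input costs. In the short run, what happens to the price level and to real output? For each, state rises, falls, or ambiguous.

The first event is a negative demand shock: AD shifts left, which by itself pushes P down and Y down.
The second is an adverse supply shock: SRAS shifts left, which by itself pushes P up and Y down.
The two shocks push P in opposite directions, so the effect on P is ambiguous. Both shocks push Y down, so Y falls.

Price level: ambiguous; output: falls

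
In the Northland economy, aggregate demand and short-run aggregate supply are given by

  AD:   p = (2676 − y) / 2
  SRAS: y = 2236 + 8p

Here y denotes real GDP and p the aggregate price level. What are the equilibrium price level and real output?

p = 44, y = 2588

Rearrange AD to y = 2676 − 2p.
Set AD = SRAS: 2676 − 2p = 2236 + 8p, so 440 = 10p and p = 44.
Then y = 2676 − 2·44 = 2588.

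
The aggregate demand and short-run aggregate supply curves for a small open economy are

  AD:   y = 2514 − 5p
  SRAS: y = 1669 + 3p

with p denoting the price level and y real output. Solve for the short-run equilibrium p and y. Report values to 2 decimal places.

Set AD = SRAS: 2514 − 5p = 1669 + 3p, so 845 = 8p and p = 105.63.
Substituting into AD, y = 2514 − 5p = 1985.88.

p = 105.63, y = 1985.88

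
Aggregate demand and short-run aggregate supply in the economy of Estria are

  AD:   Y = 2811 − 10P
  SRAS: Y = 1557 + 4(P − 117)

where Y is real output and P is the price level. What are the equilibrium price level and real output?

Write SRAS as Y = 1557 + 4P − 468 = 1089 + 4P.
Set AD = SRAS: 2811 − 10P = 1089 + 4P, so 1722 = 14P and P = 123.
Then Y = 2811 − 10·123 = 1581.

P = 123, Y = 1581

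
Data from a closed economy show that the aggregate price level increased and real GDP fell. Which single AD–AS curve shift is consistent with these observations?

SRAS shifted left

P rose and Y fell. An AD shift moves P and Y in the same direction; an SRAS shift moves them in opposite directions.
Here P and Y moved in opposite directions, so the SRAS curve shifted.
Since Y fell, SRAS shifted left.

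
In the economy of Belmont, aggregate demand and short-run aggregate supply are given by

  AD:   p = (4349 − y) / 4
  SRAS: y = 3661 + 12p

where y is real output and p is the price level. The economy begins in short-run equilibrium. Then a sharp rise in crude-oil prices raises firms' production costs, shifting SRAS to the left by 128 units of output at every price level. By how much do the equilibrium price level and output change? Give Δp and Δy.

This is a negative supply shock: SRAS shifts left.
New SRAS: y = 3533 + 12p.
Set AD = SRAS: 4349 − 4p = 3533 + 12p, so 816 = 16p and p = 51.
y = 4349 − 4·51 = 4145.
Initially p = 43, y = 4177, so Δp = +8 and Δy = -32.

Δp = +8, Δy = -32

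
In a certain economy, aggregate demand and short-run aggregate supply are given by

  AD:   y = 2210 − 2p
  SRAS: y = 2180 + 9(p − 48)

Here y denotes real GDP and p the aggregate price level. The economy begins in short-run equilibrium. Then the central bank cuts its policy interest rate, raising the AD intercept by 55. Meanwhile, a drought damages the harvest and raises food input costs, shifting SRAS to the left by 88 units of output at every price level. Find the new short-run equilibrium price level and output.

After both shocks: AD is y = 2265 − 2p and SRAS is y = 1660 + 9p.
Setting them equal: 605 = 11p, so p = 55.
y = 2265 − 2·55 = 2155.

p = 55, y = 2155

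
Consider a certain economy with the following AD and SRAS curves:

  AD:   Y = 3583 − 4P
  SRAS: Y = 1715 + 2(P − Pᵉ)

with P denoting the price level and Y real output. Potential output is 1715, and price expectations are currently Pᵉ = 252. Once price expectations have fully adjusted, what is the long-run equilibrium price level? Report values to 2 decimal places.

Long-run P = 467.00

Short run: with Pᵉ = 252, SRAS is Y = 1211 + 2P. Setting AD = SRAS gives 2372 = 6P, so P = 395.33 and Y = 3583 − 4P = 2001.67.
Output 2001.67 is above potential 1715, so over time expected prices rise and SRAS shifts left until Y returns to 1715.
Long run: Y = 1715 on the AD curve gives 1715 = 3583 − 4P, so P = 467.00.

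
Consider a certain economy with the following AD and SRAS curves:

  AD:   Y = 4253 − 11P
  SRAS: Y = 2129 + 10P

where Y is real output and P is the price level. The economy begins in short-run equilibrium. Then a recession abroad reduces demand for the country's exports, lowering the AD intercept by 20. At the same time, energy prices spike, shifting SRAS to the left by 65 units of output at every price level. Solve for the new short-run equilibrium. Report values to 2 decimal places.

P = 103.29, Y = 3096.86

After both shocks: AD is Y = 4233 − 11P and SRAS is Y = 2064 + 10P.
Setting them equal: 2169 = 21P, so P = 103.29.
Substituting into AD, Y = 3096.86.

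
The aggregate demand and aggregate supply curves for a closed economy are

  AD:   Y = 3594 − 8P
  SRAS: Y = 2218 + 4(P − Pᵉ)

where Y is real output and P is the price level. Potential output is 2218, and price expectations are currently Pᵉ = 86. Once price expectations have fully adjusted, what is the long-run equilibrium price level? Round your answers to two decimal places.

Short run: with Pᵉ = 86, SRAS is Y = 1874 + 4P. Setting AD = SRAS gives 1720 = 12P, so P = 143.33 and Y = 3594 − 8P = 2447.33.
Output 2447.33 is above potential 2218, so over time expected prices rise and SRAS shifts left until Y returns to 2218.
Long run: Y = 2218 on the AD curve gives 2218 = 3594 − 8P, so P = 172.00.

Long-run P = 172.00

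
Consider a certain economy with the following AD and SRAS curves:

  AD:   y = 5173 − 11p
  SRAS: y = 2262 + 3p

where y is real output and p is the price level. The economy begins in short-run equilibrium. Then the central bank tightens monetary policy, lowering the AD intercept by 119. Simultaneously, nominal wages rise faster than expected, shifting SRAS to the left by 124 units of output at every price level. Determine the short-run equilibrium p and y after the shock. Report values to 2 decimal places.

After both shocks: AD is y = 5054 − 11p and SRAS is y = 2138 + 3p.
Setting them equal: 2916 = 14p, so p = 208.29.
Substituting into AD, y = 2762.86.

p = 208.29, y = 2762.86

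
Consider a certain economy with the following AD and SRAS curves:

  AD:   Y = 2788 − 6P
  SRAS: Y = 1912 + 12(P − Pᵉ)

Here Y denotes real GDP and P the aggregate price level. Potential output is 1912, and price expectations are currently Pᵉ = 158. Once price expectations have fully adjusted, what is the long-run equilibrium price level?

Long-run P = 146

Short run: with Pᵉ = 158, SRAS is Y = 16 + 12P. Setting AD = SRAS gives 2772 = 18P, so P = 154 and Y = 2788 − 6·154 = 1864.
Output 1864 is below potential 1912, so over time expected prices fall and SRAS shifts right until Y returns to 1912.
Long run: Y = 1912 on the AD curve gives 1912 = 2788 − 6P, so P = 146.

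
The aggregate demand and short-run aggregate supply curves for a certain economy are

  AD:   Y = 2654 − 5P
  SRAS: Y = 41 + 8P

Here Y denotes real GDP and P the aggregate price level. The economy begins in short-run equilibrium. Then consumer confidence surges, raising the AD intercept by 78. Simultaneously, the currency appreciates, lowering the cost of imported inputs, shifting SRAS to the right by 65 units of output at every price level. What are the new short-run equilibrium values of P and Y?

P = 202, Y = 1722

After both shocks: AD is Y = 2732 − 5P and SRAS is Y = 106 + 8P.
Setting them equal: 2626 = 13P, so P = 202.
Y = 2732 − 5·202 = 1722.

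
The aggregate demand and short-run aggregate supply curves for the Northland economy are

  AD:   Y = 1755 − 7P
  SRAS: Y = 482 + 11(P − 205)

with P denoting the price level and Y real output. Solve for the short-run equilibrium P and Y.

P = 196, Y = 383

Write SRAS as Y = 482 + 11P − 2255 = 11P − 1773.
Set AD = SRAS: 1755 − 7P = 11P − 1773, so 3528 = 18P and P = 196.
Then Y = 1755 − 7·196 = 383.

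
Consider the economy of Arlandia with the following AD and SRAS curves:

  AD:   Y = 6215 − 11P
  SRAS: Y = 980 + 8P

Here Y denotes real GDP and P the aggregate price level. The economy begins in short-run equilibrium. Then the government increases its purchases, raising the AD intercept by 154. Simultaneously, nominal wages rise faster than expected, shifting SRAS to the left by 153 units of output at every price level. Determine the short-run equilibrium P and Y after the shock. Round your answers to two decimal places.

P = 291.68, Y = 3160.47

After both shocks: AD is Y = 6369 − 11P and SRAS is Y = 827 + 8P.
Setting them equal: 5542 = 19P, so P = 291.68.
Substituting into AD, Y = 3160.47.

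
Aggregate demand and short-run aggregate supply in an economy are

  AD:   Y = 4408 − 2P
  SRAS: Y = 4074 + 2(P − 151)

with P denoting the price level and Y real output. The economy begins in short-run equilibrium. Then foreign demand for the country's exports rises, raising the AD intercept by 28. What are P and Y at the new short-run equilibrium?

P = 166, Y = 4104

This is a positive demand shock: AD shifts right.
New AD: Y = 4436 − 2P.
SRAS can be written Y = 3772 + 2P.
Set AD = SRAS: 4436 − 2P = 3772 + 2P, so 664 = 4P and P = 166.
Y = 4436 − 2·166 = 4104.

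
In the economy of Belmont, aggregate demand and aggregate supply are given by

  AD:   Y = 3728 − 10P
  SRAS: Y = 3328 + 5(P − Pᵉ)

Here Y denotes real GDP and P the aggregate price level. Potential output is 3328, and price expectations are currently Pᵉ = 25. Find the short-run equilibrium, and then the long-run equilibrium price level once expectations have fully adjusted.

Short run: P = 35, Y = 3378. Long run: P = 40.

Short run: with Pᵉ = 25, SRAS is Y = 3203 + 5P. Setting AD = SRAS gives 525 = 15P, so P = 35 and Y = 3728 − 10·35 = 3378.
Output 3378 is above potential 3328, so over time expected prices rise and SRAS shifts left until Y returns to 3328.
Long run: Y = 3328 on the AD curve gives 3328 = 3728 − 10P, so P = 40.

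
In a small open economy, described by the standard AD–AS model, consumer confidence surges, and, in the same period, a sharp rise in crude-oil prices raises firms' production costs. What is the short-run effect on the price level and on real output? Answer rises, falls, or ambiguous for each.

Price level: rises; output: ambiguous

The first event is a positive demand shock: AD shifts right, which by itself pushes P up and Y up.
The second is an adverse supply shock: SRAS shifts left, which by itself pushes P up and Y down.
Both shocks push P up, so P rises. The two shocks push Y in opposite directions, so the effect on Y is ambiguous.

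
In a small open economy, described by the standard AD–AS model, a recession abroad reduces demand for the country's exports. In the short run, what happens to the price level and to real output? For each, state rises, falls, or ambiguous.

This is a negative demand shock: AD shifts left.
Moving along the upward-sloping SRAS curve, P falls and Y falls.

Price level: falls; output: falls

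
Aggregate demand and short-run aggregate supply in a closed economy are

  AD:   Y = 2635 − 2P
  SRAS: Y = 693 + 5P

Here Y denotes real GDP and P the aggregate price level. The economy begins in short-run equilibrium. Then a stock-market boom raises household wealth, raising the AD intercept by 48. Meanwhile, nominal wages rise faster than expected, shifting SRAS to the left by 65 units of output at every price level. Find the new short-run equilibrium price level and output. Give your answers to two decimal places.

After both shocks: AD is Y = 2683 − 2P and SRAS is Y = 628 + 5P.
Setting them equal: 2055 = 7P, so P = 293.57.
Substituting into AD, Y = 2095.86.

P = 293.57, Y = 2095.86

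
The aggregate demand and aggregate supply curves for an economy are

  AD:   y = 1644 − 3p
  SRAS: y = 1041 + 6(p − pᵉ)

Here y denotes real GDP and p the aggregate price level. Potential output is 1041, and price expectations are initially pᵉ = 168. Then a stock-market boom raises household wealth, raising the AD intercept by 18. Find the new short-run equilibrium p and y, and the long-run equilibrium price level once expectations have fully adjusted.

Short run: p = 181, y = 1119. Long run: p = 207.

AD shifts right: new AD is y = 1662 − 3p. With pᵉ = 168, SRAS is y = 33 + 6p.
Short run: 1662 − 3p = 33 + 6p gives 1629 = 9p, so p = 181 and y = 1662 − 3·181 = 1119.
y = 1119 is above potential 1041; expectations adjust and SRAS shifts left until y = 1041.
Long run: on the new AD curve, 1041 = 1662 − 3p gives p = 207.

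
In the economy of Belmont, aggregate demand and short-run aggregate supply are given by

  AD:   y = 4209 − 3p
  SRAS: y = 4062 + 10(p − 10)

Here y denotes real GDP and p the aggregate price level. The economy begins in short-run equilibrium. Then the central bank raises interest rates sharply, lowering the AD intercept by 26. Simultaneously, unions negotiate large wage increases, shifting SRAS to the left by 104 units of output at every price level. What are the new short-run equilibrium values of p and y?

After both shocks: AD is y = 4183 − 3p and SRAS is y = 3858 + 10p.
Setting them equal: 325 = 13p, so p = 25.
y = 4183 − 3·25 = 4108.

p = 25, y = 4108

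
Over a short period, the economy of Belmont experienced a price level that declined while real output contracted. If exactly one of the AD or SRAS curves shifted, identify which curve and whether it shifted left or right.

AD shifted left

P fell and Y fell. An AD shift moves P and Y in the same direction; an SRAS shift moves them in opposite directions.
Here P and Y moved in the same direction, so the AD curve shifted.
Since Y fell, AD shifted left.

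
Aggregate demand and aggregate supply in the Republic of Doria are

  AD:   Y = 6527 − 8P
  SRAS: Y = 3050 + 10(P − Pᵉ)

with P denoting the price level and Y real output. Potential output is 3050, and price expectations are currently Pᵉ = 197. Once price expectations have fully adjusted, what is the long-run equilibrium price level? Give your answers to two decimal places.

Long-run P = 434.63

Short run: with Pᵉ = 197, SRAS is Y = 1080 + 10P. Setting AD = SRAS gives 5447 = 18P, so P = 302.61 and Y = 6527 − 8P = 4106.11.
Output 4106.11 is above potential 3050, so over time expected prices rise and SRAS shifts left until Y returns to 3050.
Long run: Y = 3050 on the AD curve gives 3050 = 6527 − 8P, so P = 434.63.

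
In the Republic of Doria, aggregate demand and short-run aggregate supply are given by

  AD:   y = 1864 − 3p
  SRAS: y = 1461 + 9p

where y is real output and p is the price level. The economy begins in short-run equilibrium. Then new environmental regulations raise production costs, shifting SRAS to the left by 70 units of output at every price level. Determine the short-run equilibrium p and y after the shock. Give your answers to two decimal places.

p = 39.42, y = 1745.75

This is a negative supply shock: SRAS shifts left.
New SRAS: y = 1391 + 9p.
Set AD = SRAS: 1864 − 3p = 1391 + 9p, so 473 = 12p and p = 39.42.
Substituting into AD, y = 1745.75.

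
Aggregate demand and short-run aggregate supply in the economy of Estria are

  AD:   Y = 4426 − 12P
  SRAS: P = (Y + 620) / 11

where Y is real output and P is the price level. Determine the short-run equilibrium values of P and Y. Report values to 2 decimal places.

P = 219.39, Y = 1793.30

Rearrange SRAS to Y = 11P − 620.
Set AD = SRAS: 4426 − 12P = 11P − 620, so 5046 = 23P and P = 219.39.
Substituting into AD, Y = 4426 − 12P = 1793.30.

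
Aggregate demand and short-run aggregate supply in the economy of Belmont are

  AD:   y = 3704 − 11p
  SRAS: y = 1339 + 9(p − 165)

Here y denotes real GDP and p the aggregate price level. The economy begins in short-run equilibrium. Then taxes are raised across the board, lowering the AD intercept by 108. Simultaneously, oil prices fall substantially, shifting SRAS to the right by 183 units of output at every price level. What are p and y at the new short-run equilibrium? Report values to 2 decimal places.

After both shocks: AD is y = 3596 − 11p and SRAS is y = 37 + 9p.
Setting them equal: 3559 = 20p, so p = 177.95.
Substituting into AD, y = 1638.55.

p = 177.95, y = 1638.55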